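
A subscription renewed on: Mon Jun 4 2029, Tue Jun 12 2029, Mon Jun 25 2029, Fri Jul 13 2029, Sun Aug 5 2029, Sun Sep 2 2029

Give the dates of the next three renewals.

Intervals are 8, 13, 18, 23, 28 days — an arithmetic progression with common difference 5.
Next gap: 33 days. Sun Sep 2 2029 + 33 days = Fri Oct 5 2029.
Next gap: 38 days. Fri Oct 5 2029 + 38 days = Mon Nov 12 2029.
Next gap: 43 days. Mon Nov 12 2029 + 43 days = Tue Dec 25 2029.

Fri Oct 5 2029, Mon Nov 12 2029, Tue Dec 25 2029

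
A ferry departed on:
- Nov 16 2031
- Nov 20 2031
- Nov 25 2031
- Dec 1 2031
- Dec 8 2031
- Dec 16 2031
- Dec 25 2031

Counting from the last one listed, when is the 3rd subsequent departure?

Intervals are 4, 5, 6, 7, 8, 9 days — an arithmetic progression with common difference 1.
Next gap: 10 days. Dec 25 2031 + 10 days = Jan 4 2032.
Next gap: 11 days. Jan 4 2032 + 11 days = Jan 15 2032.
Next gap: 12 days. Jan 15 2032 + 12 days = Jan 27 2032.

Jan 27 2032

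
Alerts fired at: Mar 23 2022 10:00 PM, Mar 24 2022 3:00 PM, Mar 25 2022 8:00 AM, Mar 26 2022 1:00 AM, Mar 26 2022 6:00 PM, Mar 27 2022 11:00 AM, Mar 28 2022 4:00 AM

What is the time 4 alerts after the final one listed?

Mar 31 2022 12:00 AM

The interval is a steady 17 hours (17, 17, 17, 17, 17, 17).
Mar 28 2022 4:00 AM + 17 h = Mar 28 2022 9:00 PM.
Mar 28 2022 9:00 PM + 17 h = Mar 29 2022 2:00 PM.
Mar 29 2022 2:00 PM + 17 h = Mar 30 2022 7:00 AM.
Mar 30 2022 7:00 AM + 17 h = Mar 31 2022 12:00 AM.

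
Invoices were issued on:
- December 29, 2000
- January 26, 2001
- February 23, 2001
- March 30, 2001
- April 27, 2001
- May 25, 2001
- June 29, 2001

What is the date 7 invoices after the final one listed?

January 25, 2002

These are Fridays with 28, 28, 35, 28, 28, 35-day gaps.
Each is the final Friday of its month — December 29, 2000 is past the 28th, so '4th Friday' doesn't fit.
Last Friday of July 2001: July 27, 2001.
August 2001 ends with Friday August 31, 2001.
Last Friday of September 2001: September 28, 2001.
October 2001 ends with Friday October 26, 2001.
November 2001 ends with Friday November 30, 2001.
Last Friday of December 2001: December 28, 2001.
Last Friday of January 2002: January 25, 2002.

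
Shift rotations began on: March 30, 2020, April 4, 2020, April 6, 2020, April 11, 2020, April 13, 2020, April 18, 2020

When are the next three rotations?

The gap pattern 5, 2, 5, 2, 5 repeats every 2 events.
These are the Mondays and Saturdays of each week.
Next Monday: April 20, 2020.
The following Saturday is April 25, 2020.
The following Monday is April 27, 2020.

April 20, 2020; April 25, 2020; April 27, 2020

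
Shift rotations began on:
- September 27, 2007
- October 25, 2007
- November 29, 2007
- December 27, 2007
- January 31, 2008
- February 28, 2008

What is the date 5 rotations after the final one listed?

July 31, 2008

Every date is a Thursday; gaps 28, 35, 28, 35, 28 days.
Each is the last Thursday of its month (at least one falls on the 29th or later, ruling out '4th Thursday').
March 2008 ends with Thursday March 27, 2008.
Last Thursday of April 2008: April 24, 2008.
Last Thursday of May 2008: May 29, 2008.
Last Thursday of June 2008: June 26, 2008.
July 2008 ends with Thursday July 31, 2008.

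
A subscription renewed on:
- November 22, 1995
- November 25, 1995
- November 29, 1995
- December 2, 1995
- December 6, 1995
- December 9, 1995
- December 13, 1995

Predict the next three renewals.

December 16, 1995; December 20, 1995; December 23, 1995

Every event lands on a Wednesday or Saturday (gaps cycle 3, 4, 3, 4, 3, 4).
So the schedule is: every Wednesday and Saturday.
Next Saturday: December 16, 1995.
The following Wednesday is December 20, 1995.
Next Saturday: December 23, 1995.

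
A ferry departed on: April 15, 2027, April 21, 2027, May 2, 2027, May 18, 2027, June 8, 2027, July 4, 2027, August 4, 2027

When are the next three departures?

The spacing grows by 5 each time: 6, 11, 16, 21, 26, 31 days.
Next gap: 36 days. August 4, 2027 + 36 days = September 9, 2027.
Next gap: 41 days. September 9, 2027 + 41 days = October 20, 2027.
Next gap: 46 days. October 20, 2027 + 46 days = December 5, 2027.

September 9, 2027; October 20, 2027; December 5, 2027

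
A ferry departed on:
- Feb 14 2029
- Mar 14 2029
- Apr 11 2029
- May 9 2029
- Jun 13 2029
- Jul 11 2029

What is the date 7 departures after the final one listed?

Feb 13 2030

Gaps: 28, 28, 28, 35, 28 days — a mix of 28 and 35. Every date is a Wednesday.
Each is the 2nd Wednesday of its month.
2nd Wednesday of August 2029: Aug 8 2029.
2nd Wednesday of September 2029: Sep 12 2029.
2nd Wednesday of October 2029: Oct 10 2029.
2nd Wednesday of November 2029: Nov 14 2029.
December 2029 — 2nd Wednesday is Dec 12 2029.
2nd Wednesday of January 2030: Jan 9 2030.
2nd Wednesday of February 2030: Feb 13 2030.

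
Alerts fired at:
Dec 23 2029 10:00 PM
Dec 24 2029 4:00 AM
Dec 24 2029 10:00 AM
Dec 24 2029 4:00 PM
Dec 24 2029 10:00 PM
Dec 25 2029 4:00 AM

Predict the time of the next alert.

Spacing: 6, 6, 6, 6, 6 h — constant 6 h.
Dec 25 2029 4:00 AM + 6 h = Dec 25 2029 10:00 AM.

Dec 25 2029 10:00 AM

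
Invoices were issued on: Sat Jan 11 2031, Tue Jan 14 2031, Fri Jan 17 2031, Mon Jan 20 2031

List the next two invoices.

Thu Jan 23 2031, Sun Jan 26 2031

Gaps between consecutive events: 3, 3, 3 days — a constant 3-day interval.
Mon Jan 20 2031 + 3 days = Thu Jan 23 2031.
Thu Jan 23 2031 + 3 days = Sun Jan 26 2031.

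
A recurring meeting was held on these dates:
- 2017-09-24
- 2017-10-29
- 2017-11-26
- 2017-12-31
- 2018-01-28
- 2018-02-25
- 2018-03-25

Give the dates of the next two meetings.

These are Sundays with 35, 28, 35, 28, 28, 28-day gaps.
Each is the final Sunday of its month — 2017-10-29 is past the 28th, so '4th Sunday' doesn't fit.
Last Sunday of April 2018: 2018-04-29.
May 2018 ends with Sunday 2018-05-27.

2018-04-29, 2018-05-27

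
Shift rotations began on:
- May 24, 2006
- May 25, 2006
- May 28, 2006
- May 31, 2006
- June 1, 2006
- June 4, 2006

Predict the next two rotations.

The gap pattern 1, 3, 3, 1, 3 repeats every 3 events.
These are the Wednesdays, Thursdays and Sundays of each week.
Next Wednesday: June 7, 2006.
Next Thursday: June 8, 2006.

June 7, 2006; June 8, 2006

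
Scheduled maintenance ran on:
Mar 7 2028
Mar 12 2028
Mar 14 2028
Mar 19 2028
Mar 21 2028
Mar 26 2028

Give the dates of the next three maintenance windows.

Mar 28 2028, Apr 2 2028, Apr 4 2028

Every event lands on a Tuesday or Sunday (gaps cycle 5, 2, 5, 2, 5).
So the schedule is: every Tuesday and Sunday.
The following Tuesday is Mar 28 2028.
The following Sunday is Apr 2 2028.
Next Tuesday: Apr 4 2028.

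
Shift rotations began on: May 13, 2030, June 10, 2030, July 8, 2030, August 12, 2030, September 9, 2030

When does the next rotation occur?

These are Mondays at 28- or 35-day spacing (28, 28, 35, 28).
The pattern: 2nd Monday of the month.
2nd Monday of October 2030: October 14, 2030.

October 14, 2030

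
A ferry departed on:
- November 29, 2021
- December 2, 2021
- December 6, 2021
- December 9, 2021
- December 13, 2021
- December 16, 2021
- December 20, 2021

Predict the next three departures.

December 23, 2021; December 27, 2021; December 30, 2021

The gap pattern 3, 4, 3, 4, 3, 4 repeats every 2 events.
These are the Mondays and Thursdays of each week.
Next Thursday: December 23, 2021.
Next Monday: December 27, 2021.
The following Thursday is December 30, 2021.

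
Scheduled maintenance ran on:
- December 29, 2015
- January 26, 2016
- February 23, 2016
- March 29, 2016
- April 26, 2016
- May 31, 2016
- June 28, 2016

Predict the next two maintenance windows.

All Tuesdays; the gaps (28, 28, 35, 28, 35, 28) vary with month length.
This is the last Tuesday of each month.
Last Tuesday of July 2016: July 26, 2016.
Last Tuesday of August 2016: August 30, 2016.

July 26, 2016; August 30, 2016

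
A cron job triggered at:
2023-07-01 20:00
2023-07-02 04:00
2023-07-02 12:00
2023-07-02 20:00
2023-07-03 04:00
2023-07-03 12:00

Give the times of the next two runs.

The interval is a steady 8 hours (8, 8, 8, 8, 8).
2023-07-03 12:00 + 8 h = 2023-07-03 20:00.
2023-07-03 20:00 + 8 h = 2023-07-04 04:00.

2023-07-03 20:00, 2023-07-04 04:00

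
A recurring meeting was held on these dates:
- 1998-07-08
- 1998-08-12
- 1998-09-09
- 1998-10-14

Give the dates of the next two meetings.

1998-11-11, 1998-12-09

All dates are Wednesdays, 35, 28, 35 days apart.
Specifically, the 2nd Wednesday of each month.
November 1998 — 2nd Wednesday is 1998-11-11.
December 1998 — 2nd Wednesday is 1998-12-09.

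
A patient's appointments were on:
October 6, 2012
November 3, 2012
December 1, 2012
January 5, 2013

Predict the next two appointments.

February 2, 2013; March 2, 2013

Gaps: 28, 28, 35 days — a mix of 28 and 35. Every date is a Saturday.
Each is the 1st Saturday of its month.
1st Saturday of February 2013: February 2, 2013.
March 2013 — 1st Saturday is March 2, 2013.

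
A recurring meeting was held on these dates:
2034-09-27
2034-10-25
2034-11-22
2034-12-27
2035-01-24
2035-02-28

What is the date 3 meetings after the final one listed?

Gaps: 28, 28, 35, 28, 35 days — a mix of 28 and 35. Every date is a Wednesday.
Each is the 4th Wednesday of its month.
4th Wednesday of March 2035: 2035-03-28.
4th Wednesday of April 2035: 2035-04-25.
4th Wednesday of May 2035: 2035-05-23.

2035-05-23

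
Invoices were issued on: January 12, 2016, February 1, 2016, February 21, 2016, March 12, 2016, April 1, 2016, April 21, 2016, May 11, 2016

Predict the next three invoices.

May 31, 2016; June 20, 2016; July 10, 2016

Gaps between consecutive events: 20, 20, 20, 20, 20, 20 days — a constant 20-day interval.
May 11, 2016 + 20 days = May 31, 2016.
May 31, 2016 + 20 days = June 20, 2016.
June 20, 2016 + 20 days = July 10, 2016.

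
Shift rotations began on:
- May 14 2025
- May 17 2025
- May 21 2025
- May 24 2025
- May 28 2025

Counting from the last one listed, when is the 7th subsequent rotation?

Jun 21 2025

Gaps: 3, 4, 3, 4 days — not constant, but cyclic with period 2.
The events fall on every Wednesday and Saturday.
Next Saturday: May 31 2025.
Next Wednesday: Jun 4 2025.
Next Saturday: Jun 7 2025.
The following Wednesday is Jun 11 2025.
The following Saturday is Jun 14 2025.
Next Wednesday: Jun 18 2025.
Next Saturday: Jun 21 2025.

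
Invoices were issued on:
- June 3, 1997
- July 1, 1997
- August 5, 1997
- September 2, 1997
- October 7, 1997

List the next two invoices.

November 4, 1997; December 2, 1997

These are Tuesdays at 28- or 35-day spacing (28, 35, 28, 35).
The pattern: 1st Tuesday of the month.
1st Tuesday of November 1997: November 4, 1997.
1st Tuesday of December 1997: December 2, 1997.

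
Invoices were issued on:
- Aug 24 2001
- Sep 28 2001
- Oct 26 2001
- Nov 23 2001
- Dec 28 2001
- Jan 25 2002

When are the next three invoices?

These are Fridays at 28- or 35-day spacing (35, 28, 28, 35, 28).
The pattern: 4th Friday of the month.
February 2002 — 4th Friday is Feb 22 2002.
4th Friday of March 2002: Mar 22 2002.
April 2002 — 4th Friday is Apr 26 2002.

Feb 22 2002, Mar 22 2002, Apr 26 2002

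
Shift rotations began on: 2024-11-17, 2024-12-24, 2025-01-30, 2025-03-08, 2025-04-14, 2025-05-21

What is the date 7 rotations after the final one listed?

2026-02-04

Gaps between consecutive events: 37, 37, 37, 37, 37 days — a constant 37-day interval.
2025-05-21 + 37 days = 2025-06-27.
2025-06-27 + 37 days = 2025-08-03.
2025-08-03 + 37 days = 2025-09-09.
2025-09-09 + 37 days = 2025-10-16.
2025-10-16 + 37 days = 2025-11-22.
2025-11-22 + 37 days = 2025-12-29.
2025-12-29 + 37 days = 2026-02-04.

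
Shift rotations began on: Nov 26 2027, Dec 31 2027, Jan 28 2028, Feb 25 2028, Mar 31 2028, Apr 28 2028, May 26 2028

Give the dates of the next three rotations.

Jun 30 2028, Jul 28 2028, Aug 25 2028

All Fridays; the gaps (35, 28, 28, 35, 28, 28) vary with month length.
This is the last Friday of each month.
Last Friday of June 2028: Jun 30 2028.
Last Friday of July 2028: Jul 28 2028.
August 2028 ends with Friday Aug 25 2028.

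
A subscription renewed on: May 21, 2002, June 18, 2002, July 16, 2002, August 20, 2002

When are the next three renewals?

All dates are Tuesdays, 28, 28, 35 days apart.
Specifically, the 3rd Tuesday of each month.
September 2002 — 3rd Tuesday is September 17, 2002.
October 2002 — 3rd Tuesday is October 15, 2002.
3rd Tuesday of November 2002: November 19, 2002.

September 17, 2002; October 15, 2002; November 19, 2002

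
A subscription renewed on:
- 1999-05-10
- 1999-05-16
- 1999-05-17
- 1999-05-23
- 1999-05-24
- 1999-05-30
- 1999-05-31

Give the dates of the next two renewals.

Gaps: 6, 1, 6, 1, 6, 1 days — not constant, but cyclic with period 2.
The events fall on every Monday and Sunday.
Next Sunday: 1999-06-06.
The following Monday is 1999-06-07.

1999-06-06, 1999-06-07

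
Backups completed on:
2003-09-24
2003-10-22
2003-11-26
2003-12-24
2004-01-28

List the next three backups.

Gaps: 28, 35, 28, 35 days — a mix of 28 and 35. Every date is a Wednesday.
Each is the 4th Wednesday of its month.
February 2004 — 4th Wednesday is 2004-02-25.
4th Wednesday of March 2004: 2004-03-24.
4th Wednesday of April 2004: 2004-04-28.

2004-02-25, 2004-03-24, 2004-04-28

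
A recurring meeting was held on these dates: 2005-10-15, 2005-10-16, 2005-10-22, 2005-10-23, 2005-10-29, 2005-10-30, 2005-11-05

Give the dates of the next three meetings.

2005-11-06, 2005-11-12, 2005-11-13

Every event lands on a Saturday or Sunday (gaps cycle 1, 6, 1, 6, 1, 6).
So the schedule is: every Saturday and Sunday.
Next Sunday: 2005-11-06.
Next Saturday: 2005-11-12.
The following Sunday is 2005-11-13.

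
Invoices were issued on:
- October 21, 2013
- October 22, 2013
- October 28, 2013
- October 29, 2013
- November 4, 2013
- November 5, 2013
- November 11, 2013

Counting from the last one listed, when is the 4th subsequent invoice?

November 25, 2013

The gap pattern 1, 6, 1, 6, 1, 6 repeats every 2 events.
These are the Mondays and Tuesdays of each week.
Next Tuesday: November 12, 2013.
Next Monday: November 18, 2013.
Next Tuesday: November 19, 2013.
Next Monday: November 25, 2013.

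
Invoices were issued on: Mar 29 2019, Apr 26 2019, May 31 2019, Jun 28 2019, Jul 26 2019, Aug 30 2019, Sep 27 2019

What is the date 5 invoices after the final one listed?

These are Fridays with 28, 35, 28, 28, 35, 28-day gaps.
Each is the final Friday of its month — Mar 29 2019 is past the 28th, so '4th Friday' doesn't fit.
October 2019 ends with Friday Oct 25 2019.
November 2019 ends with Friday Nov 29 2019.
December 2019 ends with Friday Dec 27 2019.
January 2020 ends with Friday Jan 31 2020.
February 2020 ends with Friday Feb 28 2020.

Feb 28 2020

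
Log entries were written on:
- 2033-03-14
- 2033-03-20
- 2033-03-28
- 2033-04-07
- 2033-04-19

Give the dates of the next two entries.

2033-05-03, 2033-05-19

Gaps: 6, 8, 10, 12 days — each gap is 2 larger than the previous one.
Next gap: 14 days. 2033-04-19 + 14 days = 2033-05-03.
Next gap: 16 days. 2033-05-03 + 16 days = 2033-05-19.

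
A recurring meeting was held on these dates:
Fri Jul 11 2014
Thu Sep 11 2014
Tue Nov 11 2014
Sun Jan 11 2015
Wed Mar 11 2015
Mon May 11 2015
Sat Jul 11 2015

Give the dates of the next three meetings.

Fri Sep 11 2015, Wed Nov 11 2015, Mon Jan 11 2016

Gaps: 62, 61, 61, 59, 61, 61 days — not constant. Every event is on the 11th of the month.
Pattern: the 11th of every 2 months.
September 2015: Fri Sep 11 2015.
November 2015: Wed Nov 11 2015.
Next: January 2016 → Mon Jan 11 2016.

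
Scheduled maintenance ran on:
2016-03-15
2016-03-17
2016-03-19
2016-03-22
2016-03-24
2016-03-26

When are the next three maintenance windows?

Gaps: 2, 2, 3, 2, 2 days — not constant, but cyclic with period 3.
The events fall on every Tuesday, Thursday and Saturday.
Next Tuesday: 2016-03-29.
The following Thursday is 2016-03-31.
Next Saturday: 2016-04-02.

2016-03-29, 2016-03-31, 2016-04-02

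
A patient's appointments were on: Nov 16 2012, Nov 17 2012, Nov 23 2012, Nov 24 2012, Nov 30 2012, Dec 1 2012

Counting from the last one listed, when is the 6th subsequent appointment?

Gaps: 1, 6, 1, 6, 1 days — not constant, but cyclic with period 2.
The events fall on every Friday and Saturday.
Next Friday: Dec 7 2012.
Next Saturday: Dec 8 2012.
The following Friday is Dec 14 2012.
The following Saturday is Dec 15 2012.
Next Friday: Dec 21 2012.
Next Saturday: Dec 22 2012.

Dec 22 2012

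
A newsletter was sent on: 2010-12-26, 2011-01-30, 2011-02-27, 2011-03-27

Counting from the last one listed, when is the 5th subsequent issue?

Every date is a Sunday; gaps 35, 28, 28 days.
Each is the last Sunday of its month (at least one falls on the 29th or later, ruling out '4th Sunday').
April 2011 ends with Sunday 2011-04-24.
Last Sunday of May 2011: 2011-05-29.
June 2011 ends with Sunday 2011-06-26.
Last Sunday of July 2011: 2011-07-31.
August 2011 ends with Sunday 2011-08-28.

2011-08-28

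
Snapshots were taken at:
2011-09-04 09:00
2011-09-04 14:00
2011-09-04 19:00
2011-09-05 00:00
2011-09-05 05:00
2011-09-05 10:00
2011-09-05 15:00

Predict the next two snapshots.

2011-09-05 20:00, 2011-09-06 01:00

Spacing: 5, 5, 5, 5, 5, 5 h — constant 5 h.
2011-09-05 15:00 + 5 h = 2011-09-05 20:00.
2011-09-05 20:00 + 5 h = 2011-09-06 01:00.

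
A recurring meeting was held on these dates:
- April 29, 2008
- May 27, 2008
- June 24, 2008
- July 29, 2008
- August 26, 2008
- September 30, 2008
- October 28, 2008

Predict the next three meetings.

Every date is a Tuesday; gaps 28, 28, 35, 28, 35, 28 days.
Each is the last Tuesday of its month (at least one falls on the 29th or later, ruling out '4th Tuesday').
Last Tuesday of November 2008: November 25, 2008.
Last Tuesday of December 2008: December 30, 2008.
January 2009 ends with Tuesday January 27, 2009.

November 25, 2008; December 30, 2008; January 27, 2009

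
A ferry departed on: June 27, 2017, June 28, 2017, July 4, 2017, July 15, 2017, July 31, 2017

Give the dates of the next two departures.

August 21, 2017; September 16, 2017

Gaps: 1, 6, 11, 16 days — each gap is 5 larger than the previous one.
Next gap: 21 days. July 31, 2017 + 21 days = August 21, 2017.
Next gap: 26 days. August 21, 2017 + 26 days = September 16, 2017.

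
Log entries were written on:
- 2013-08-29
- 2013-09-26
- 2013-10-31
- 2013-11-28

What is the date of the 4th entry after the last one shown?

2014-03-27

All Thursdays; the gaps (28, 35, 28) vary with month length.
This is the last Thursday of each month.
Last Thursday of December 2013: 2013-12-26.
Last Thursday of January 2014: 2014-01-30.
February 2014 ends with Thursday 2014-02-27.
Last Thursday of March 2014: 2014-03-27.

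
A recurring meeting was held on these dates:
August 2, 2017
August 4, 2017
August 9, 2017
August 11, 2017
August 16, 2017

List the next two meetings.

August 18, 2017; August 23, 2017

Gaps: 2, 5, 2, 5 days — not constant, but cyclic with period 2.
The events fall on every Wednesday and Friday.
The following Friday is August 18, 2017.
Next Wednesday: August 23, 2017.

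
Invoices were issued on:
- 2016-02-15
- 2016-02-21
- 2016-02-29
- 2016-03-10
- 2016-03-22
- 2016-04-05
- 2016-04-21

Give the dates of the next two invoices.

2016-05-09, 2016-05-29

Intervals are 6, 8, 10, 12, 14, 16 days — an arithmetic progression with common difference 2.
Next gap: 18 days. 2016-04-21 + 18 days = 2016-05-09.
Next gap: 20 days. 2016-05-09 + 20 days = 2016-05-29.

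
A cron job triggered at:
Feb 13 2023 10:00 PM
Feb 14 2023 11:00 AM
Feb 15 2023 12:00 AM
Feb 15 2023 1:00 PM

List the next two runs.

Feb 16 2023 2:00 AM, Feb 16 2023 3:00 PM

The interval is a steady 13 hours (13, 13, 13).
Feb 15 2023 1:00 PM + 13 h = Feb 16 2023 2:00 AM.
Feb 16 2023 2:00 AM + 13 h = Feb 16 2023 3:00 PM.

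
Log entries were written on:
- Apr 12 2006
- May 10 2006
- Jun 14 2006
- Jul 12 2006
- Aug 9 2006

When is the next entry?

Gaps: 28, 35, 28, 28 days — a mix of 28 and 35. Every date is a Wednesday.
Each is the 2nd Wednesday of its month.
2nd Wednesday of September 2006: Sep 13 2006.

Sep 13 2006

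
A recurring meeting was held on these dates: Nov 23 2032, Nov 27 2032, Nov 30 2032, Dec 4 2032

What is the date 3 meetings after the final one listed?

The gap pattern 4, 3, 4 repeats every 2 events.
These are the Tuesdays and Saturdays of each week.
Next Tuesday: Dec 7 2032.
The following Saturday is Dec 11 2032.
The following Tuesday is Dec 14 2032.

Dec 14 2032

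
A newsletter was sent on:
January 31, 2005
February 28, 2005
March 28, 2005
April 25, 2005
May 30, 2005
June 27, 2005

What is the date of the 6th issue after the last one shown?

These are Mondays with 28, 28, 28, 35, 28-day gaps.
Each is the final Monday of its month — January 31, 2005 is past the 28th, so '4th Monday' doesn't fit.
Last Monday of July 2005: July 25, 2005.
Last Monday of August 2005: August 29, 2005.
Last Monday of September 2005: September 26, 2005.
October 2005 ends with Monday October 31, 2005.
November 2005 ends with Monday November 28, 2005.
Last Monday of December 2005: December 26, 2005.

December 26, 2005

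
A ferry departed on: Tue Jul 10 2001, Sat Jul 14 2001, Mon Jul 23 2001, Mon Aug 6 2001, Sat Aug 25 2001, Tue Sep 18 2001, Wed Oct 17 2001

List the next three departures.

Tue Nov 20 2001, Sat Dec 29 2001, Mon Feb 11 2002

Gaps: 4, 9, 14, 19, 24, 29 days — each gap is 5 larger than the previous one.
Next gap: 34 days. Wed Oct 17 2001 + 34 days = Tue Nov 20 2001.
Next gap: 39 days. Tue Nov 20 2001 + 39 days = Sat Dec 29 2001.
Next gap: 44 days. Sat Dec 29 2001 + 44 days = Mon Feb 11 2002.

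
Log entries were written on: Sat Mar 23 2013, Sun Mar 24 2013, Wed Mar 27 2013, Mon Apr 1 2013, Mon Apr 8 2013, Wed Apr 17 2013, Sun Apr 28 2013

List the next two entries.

Sat May 11 2013, Sun May 26 2013

Intervals are 1, 3, 5, 7, 9, 11 days — an arithmetic progression with common difference 2.
Next gap: 13 days. Sun Apr 28 2013 + 13 days = Sat May 11 2013.
Next gap: 15 days. Sat May 11 2013 + 15 days = Sun May 26 2013.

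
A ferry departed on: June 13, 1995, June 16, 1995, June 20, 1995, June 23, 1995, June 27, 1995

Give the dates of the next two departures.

June 30, 1995; July 4, 1995

The gap pattern 3, 4, 3, 4 repeats every 2 events.
These are the Tuesdays and Fridays of each week.
Next Friday: June 30, 1995.
The following Tuesday is July 4, 1995.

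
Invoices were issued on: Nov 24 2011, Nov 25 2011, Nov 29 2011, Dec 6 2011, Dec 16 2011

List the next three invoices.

The spacing grows by 3 each time: 1, 4, 7, 10 days.
Next gap: 13 days. Dec 16 2011 + 13 days = Dec 29 2011.
Next gap: 16 days. Dec 29 2011 + 16 days = Jan 14 2012.
Next gap: 19 days. Jan 14 2012 + 19 days = Feb 2 2012.

Dec 29 2011, Jan 14 2012, Feb 2 2012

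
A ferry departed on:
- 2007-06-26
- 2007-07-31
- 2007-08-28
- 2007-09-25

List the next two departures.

2007-10-30, 2007-11-27

Every date is a Tuesday; gaps 35, 28, 28 days.
Each is the last Tuesday of its month (at least one falls on the 29th or later, ruling out '4th Tuesday').
Last Tuesday of October 2007: 2007-10-30.
November 2007 ends with Tuesday 2007-11-27.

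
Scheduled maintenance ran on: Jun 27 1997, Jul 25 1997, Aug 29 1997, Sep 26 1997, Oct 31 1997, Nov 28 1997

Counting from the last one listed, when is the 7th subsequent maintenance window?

All Fridays; the gaps (28, 35, 28, 35, 28) vary with month length.
This is the last Friday of each month.
Last Friday of December 1997: Dec 26 1997.
January 1998 ends with Friday Jan 30 1998.
February 1998 ends with Friday Feb 27 1998.
March 1998 ends with Friday Mar 27 1998.
Last Friday of April 1998: Apr 24 1998.
Last Friday of May 1998: May 29 1998.
Last Friday of June 1998: Jun 26 1998.

Jun 26 1998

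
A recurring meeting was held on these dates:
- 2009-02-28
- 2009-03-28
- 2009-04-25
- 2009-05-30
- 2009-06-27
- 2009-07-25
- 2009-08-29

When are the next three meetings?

2009-09-26, 2009-10-31, 2009-11-28

These are Saturdays with 28, 28, 35, 28, 28, 35-day gaps.
Each is the final Saturday of its month — 2009-05-30 is past the 28th, so '4th Saturday' doesn't fit.
September 2009 ends with Saturday 2009-09-26.
Last Saturday of October 2009: 2009-10-31.
Last Saturday of November 2009: 2009-11-28.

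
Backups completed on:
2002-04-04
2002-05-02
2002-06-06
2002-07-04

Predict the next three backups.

All dates are Thursdays, 28, 35, 28 days apart.
Specifically, the 1st Thursday of each month.
August 2002 — 1st Thursday is 2002-08-01.
1st Thursday of September 2002: 2002-09-05.
1st Thursday of October 2002: 2002-10-03.

2002-08-01, 2002-09-05, 2002-10-03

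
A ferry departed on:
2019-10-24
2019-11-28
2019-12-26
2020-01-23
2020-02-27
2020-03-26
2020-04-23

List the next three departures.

These are Thursdays at 28- or 35-day spacing (35, 28, 28, 35, 28, 28).
The pattern: 4th Thursday of the month.
4th Thursday of May 2020: 2020-05-28.
4th Thursday of June 2020: 2020-06-25.
4th Thursday of July 2020: 2020-07-23.

2020-05-28, 2020-06-25, 2020-07-23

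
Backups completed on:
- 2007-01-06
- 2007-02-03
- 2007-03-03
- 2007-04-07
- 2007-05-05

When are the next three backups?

Gaps: 28, 28, 35, 28 days — a mix of 28 and 35. Every date is a Saturday.
Each is the 1st Saturday of its month.
1st Saturday of June 2007: 2007-06-02.
July 2007 — 1st Saturday is 2007-07-07.
August 2007 — 1st Saturday is 2007-08-04.

2007-06-02, 2007-07-07, 2007-08-04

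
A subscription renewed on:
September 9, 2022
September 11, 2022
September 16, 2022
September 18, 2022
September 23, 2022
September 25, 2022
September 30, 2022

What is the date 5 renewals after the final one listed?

Gaps: 2, 5, 2, 5, 2, 5 days — not constant, but cyclic with period 2.
The events fall on every Friday and Sunday.
The following Sunday is October 2, 2022.
The following Friday is October 7, 2022.
Next Sunday: October 9, 2022.
The following Friday is October 14, 2022.
Next Sunday: October 16, 2022.

October 16, 2022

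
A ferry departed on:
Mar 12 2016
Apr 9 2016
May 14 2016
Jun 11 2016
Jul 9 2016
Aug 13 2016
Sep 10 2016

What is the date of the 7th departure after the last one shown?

All dates are Saturdays, 28, 35, 28, 28, 35, 28 days apart.
Specifically, the 2nd Saturday of each month.
October 2016 — 2nd Saturday is Oct 8 2016.
November 2016 — 2nd Saturday is Nov 12 2016.
2nd Saturday of December 2016: Dec 10 2016.
2nd Saturday of January 2017: Jan 14 2017.
February 2017 — 2nd Saturday is Feb 11 2017.
2nd Saturday of March 2017: Mar 11 2017.
April 2017 — 2nd Saturday is Apr 8 2017.

Apr 8 2017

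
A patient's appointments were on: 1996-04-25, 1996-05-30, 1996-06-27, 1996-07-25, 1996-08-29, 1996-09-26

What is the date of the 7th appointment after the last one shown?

1997-04-24

Every date is a Thursday; gaps 35, 28, 28, 35, 28 days.
Each is the last Thursday of its month (at least one falls on the 29th or later, ruling out '4th Thursday').
October 1996 ends with Thursday 1996-10-31.
November 1996 ends with Thursday 1996-11-28.
December 1996 ends with Thursday 1996-12-26.
Last Thursday of January 1997: 1997-01-30.
February 1997 ends with Thursday 1997-02-27.
March 1997 ends with Thursday 1997-03-27.
Last Thursday of April 1997: 1997-04-24.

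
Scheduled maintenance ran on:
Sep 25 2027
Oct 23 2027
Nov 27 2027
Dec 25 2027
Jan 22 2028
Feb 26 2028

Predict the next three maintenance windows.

All dates are Saturdays, 28, 35, 28, 28, 35 days apart.
Specifically, the 4th Saturday of each month.
March 2028 — 4th Saturday is Mar 25 2028.
April 2028 — 4th Saturday is Apr 22 2028.
4th Saturday of May 2028: May 27 2028.

Mar 25 2028, Apr 22 2028, May 27 2028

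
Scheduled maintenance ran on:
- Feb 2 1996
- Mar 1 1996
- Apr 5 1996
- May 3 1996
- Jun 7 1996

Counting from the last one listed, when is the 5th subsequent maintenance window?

Nov 1 1996

Gaps: 28, 35, 28, 35 days — a mix of 28 and 35. Every date is a Friday.
Each is the 1st Friday of its month.
July 1996 — 1st Friday is Jul 5 1996.
August 1996 — 1st Friday is Aug 2 1996.
1st Friday of September 1996: Sep 6 1996.
1st Friday of October 1996: Oct 4 1996.
1st Friday of November 1996: Nov 1 1996.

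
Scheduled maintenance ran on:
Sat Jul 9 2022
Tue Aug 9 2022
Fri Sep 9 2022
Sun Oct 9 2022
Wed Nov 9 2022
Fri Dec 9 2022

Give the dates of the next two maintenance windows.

Gaps: 31, 31, 30, 31, 30 days — not constant. Every event is on the 9th of the month.
Pattern: the 9th of each month.
January 2023: Mon Jan 9 2023.
February 2023: Thu Feb 9 2023.

Mon Jan 9 2023, Thu Feb 9 2023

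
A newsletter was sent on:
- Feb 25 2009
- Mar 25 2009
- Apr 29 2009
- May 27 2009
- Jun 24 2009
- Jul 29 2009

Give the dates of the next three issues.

These are Wednesdays with 28, 35, 28, 28, 35-day gaps.
Each is the final Wednesday of its month — Apr 29 2009 is past the 28th, so '4th Wednesday' doesn't fit.
Last Wednesday of August 2009: Aug 26 2009.
September 2009 ends with Wednesday Sep 30 2009.
October 2009 ends with Wednesday Oct 28 2009.

Aug 26 2009, Sep 30 2009, Oct 28 2009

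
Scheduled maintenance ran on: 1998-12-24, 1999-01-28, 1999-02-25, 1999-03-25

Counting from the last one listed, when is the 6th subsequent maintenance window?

1999-09-23

All dates are Thursdays, 35, 28, 28 days apart.
Specifically, the 4th Thursday of each month.
4th Thursday of April 1999: 1999-04-22.
May 1999 — 4th Thursday is 1999-05-27.
June 1999 — 4th Thursday is 1999-06-24.
July 1999 — 4th Thursday is 1999-07-22.
4th Thursday of August 1999: 1999-08-26.
September 1999 — 4th Thursday is 1999-09-23.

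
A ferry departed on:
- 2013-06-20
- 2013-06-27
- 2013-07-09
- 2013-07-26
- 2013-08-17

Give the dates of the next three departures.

The spacing grows by 5 each time: 7, 12, 17, 22 days.
Next gap: 27 days. 2013-08-17 + 27 days = 2013-09-13.
Next gap: 32 days. 2013-09-13 + 32 days = 2013-10-15.
Next gap: 37 days. 2013-10-15 + 37 days = 2013-11-21.

2013-09-13, 2013-10-15, 2013-11-21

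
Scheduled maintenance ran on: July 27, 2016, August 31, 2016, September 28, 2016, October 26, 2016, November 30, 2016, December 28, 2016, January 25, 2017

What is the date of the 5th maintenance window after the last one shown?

June 28, 2017

These are Wednesdays with 35, 28, 28, 35, 28, 28-day gaps.
Each is the final Wednesday of its month — August 31, 2016 is past the 28th, so '4th Wednesday' doesn't fit.
February 2017 ends with Wednesday February 22, 2017.
Last Wednesday of March 2017: March 29, 2017.
Last Wednesday of April 2017: April 26, 2017.
Last Wednesday of May 2017: May 31, 2017.
Last Wednesday of June 2017: June 28, 2017.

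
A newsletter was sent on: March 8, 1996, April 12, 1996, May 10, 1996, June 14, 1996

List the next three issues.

July 12, 1996; August 9, 1996; September 13, 1996

These are Fridays at 28- or 35-day spacing (35, 28, 35).
The pattern: 2nd Friday of the month.
July 1996 — 2nd Friday is July 12, 1996.
August 1996 — 2nd Friday is August 9, 1996.
2nd Friday of September 1996: September 13, 1996.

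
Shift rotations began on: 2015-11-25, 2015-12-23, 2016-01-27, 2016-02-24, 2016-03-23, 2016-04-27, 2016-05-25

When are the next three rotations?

Gaps: 28, 35, 28, 28, 35, 28 days — a mix of 28 and 35. Every date is a Wednesday.
Each is the 4th Wednesday of its month.
June 2016 — 4th Wednesday is 2016-06-22.
July 2016 — 4th Wednesday is 2016-07-27.
4th Wednesday of August 2016: 2016-08-24.

2016-06-22, 2016-07-27, 2016-08-24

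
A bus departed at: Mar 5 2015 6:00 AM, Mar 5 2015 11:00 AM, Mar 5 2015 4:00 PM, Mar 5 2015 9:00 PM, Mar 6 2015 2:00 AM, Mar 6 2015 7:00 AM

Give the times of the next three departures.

Mar 6 2015 12:00 PM, Mar 6 2015 5:00 PM, Mar 6 2015 10:00 PM

The interval is a steady 5 hours (5, 5, 5, 5, 5).
Mar 6 2015 7:00 AM + 5 h = Mar 6 2015 12:00 PM.
Mar 6 2015 12:00 PM + 5 h = Mar 6 2015 5:00 PM.
Mar 6 2015 5:00 PM + 5 h = Mar 6 2015 10:00 PM.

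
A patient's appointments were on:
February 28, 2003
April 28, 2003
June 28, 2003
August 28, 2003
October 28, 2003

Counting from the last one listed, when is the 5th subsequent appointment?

Each date is the 28th; the gaps (59, 61, 61, 61) track the month lengths.
The rule is the 28th of every 2 months.
December 2003: December 28, 2003.
February 2004: February 28, 2004.
April 2004: April 28, 2004.
June 2004: June 28, 2004.
August 2004: August 28, 2004.

August 28, 2004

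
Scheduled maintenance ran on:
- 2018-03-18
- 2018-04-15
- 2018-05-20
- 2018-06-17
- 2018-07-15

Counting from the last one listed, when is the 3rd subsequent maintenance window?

2018-10-21

Gaps: 28, 35, 28, 28 days — a mix of 28 and 35. Every date is a Sunday.
Each is the 3rd Sunday of its month.
August 2018 — 3rd Sunday is 2018-08-19.
September 2018 — 3rd Sunday is 2018-09-16.
October 2018 — 3rd Sunday is 2018-10-21.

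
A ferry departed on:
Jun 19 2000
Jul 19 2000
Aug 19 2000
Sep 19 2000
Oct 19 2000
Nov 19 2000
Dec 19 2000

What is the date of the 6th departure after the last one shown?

Jun 19 2001

Each date is the 19th; the gaps (30, 31, 31, 30, 31, 30) track the month lengths.
The rule is the 19th of each month.
Next: January 2001 → Jan 19 2001.
February 2001: Feb 19 2001.
March 2001: Mar 19 2001.
Next: April 2001 → Apr 19 2001.
Next: May 2001 → May 19 2001.
June 2001: Jun 19 2001.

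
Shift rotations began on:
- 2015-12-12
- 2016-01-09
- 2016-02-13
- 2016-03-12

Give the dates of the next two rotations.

2016-04-09, 2016-05-14

Gaps: 28, 35, 28 days — a mix of 28 and 35. Every date is a Saturday.
Each is the 2nd Saturday of its month.
April 2016 — 2nd Saturday is 2016-04-09.
2nd Saturday of May 2016: 2016-05-14.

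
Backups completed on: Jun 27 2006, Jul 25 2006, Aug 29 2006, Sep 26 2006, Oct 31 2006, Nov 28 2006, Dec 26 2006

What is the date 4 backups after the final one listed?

These are Tuesdays with 28, 35, 28, 35, 28, 28-day gaps.
Each is the final Tuesday of its month — Aug 29 2006 is past the 28th, so '4th Tuesday' doesn't fit.
Last Tuesday of January 2007: Jan 30 2007.
February 2007 ends with Tuesday Feb 27 2007.
Last Tuesday of March 2007: Mar 27 2007.
Last Tuesday of April 2007: Apr 24 2007.

Apr 24 2007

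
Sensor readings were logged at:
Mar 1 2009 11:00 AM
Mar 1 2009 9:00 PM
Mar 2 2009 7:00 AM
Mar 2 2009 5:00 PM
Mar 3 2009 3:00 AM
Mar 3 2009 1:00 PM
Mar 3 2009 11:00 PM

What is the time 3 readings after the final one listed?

Mar 5 2009 5:00 AM

Gaps: 10, 10, 10, 10, 10, 10 hours — each event is 10 hours after the previous one.
Mar 3 2009 11:00 PM + 10 h = Mar 4 2009 9:00 AM.
Mar 4 2009 9:00 AM + 10 h = Mar 4 2009 7:00 PM.
Mar 4 2009 7:00 PM + 10 h = Mar 5 2009 5:00 AM.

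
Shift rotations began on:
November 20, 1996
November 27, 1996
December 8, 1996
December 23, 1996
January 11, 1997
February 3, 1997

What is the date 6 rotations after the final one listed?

Intervals are 7, 11, 15, 19, 23 days — an arithmetic progression with common difference 4.
Next gap: 27 days. February 3, 1997 + 27 days = March 2, 1997.
Next gap: 31 days. March 2, 1997 + 31 days = April 2, 1997.
Next gap: 35 days. April 2, 1997 + 35 days = May 7, 1997.
Next gap: 39 days. May 7, 1997 + 39 days = June 15, 1997.
Next gap: 43 days. June 15, 1997 + 43 days = July 28, 1997.
Next gap: 47 days. July 28, 1997 + 47 days = September 13, 1997.

September 13, 1997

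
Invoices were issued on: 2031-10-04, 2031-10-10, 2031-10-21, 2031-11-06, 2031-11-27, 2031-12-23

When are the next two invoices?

2032-01-23, 2032-02-28

Intervals are 6, 11, 16, 21, 26 days — an arithmetic progression with common difference 5.
Next gap: 31 days. 2031-12-23 + 31 days = 2032-01-23.
Next gap: 36 days. 2032-01-23 + 36 days = 2032-02-28.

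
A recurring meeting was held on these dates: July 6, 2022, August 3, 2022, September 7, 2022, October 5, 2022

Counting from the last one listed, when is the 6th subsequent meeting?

Gaps: 28, 35, 28 days — a mix of 28 and 35. Every date is a Wednesday.
Each is the 1st Wednesday of its month.
November 2022 — 1st Wednesday is November 2, 2022.
December 2022 — 1st Wednesday is December 7, 2022.
January 2023 — 1st Wednesday is January 4, 2023.
February 2023 — 1st Wednesday is February 1, 2023.
1st Wednesday of March 2023: March 1, 2023.
1st Wednesday of April 2023: April 5, 2023.

April 5, 2023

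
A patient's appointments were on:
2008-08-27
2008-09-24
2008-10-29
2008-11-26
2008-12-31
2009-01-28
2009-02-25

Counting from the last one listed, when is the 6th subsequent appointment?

These are Wednesdays with 28, 35, 28, 35, 28, 28-day gaps.
Each is the final Wednesday of its month — 2008-10-29 is past the 28th, so '4th Wednesday' doesn't fit.
Last Wednesday of March 2009: 2009-03-25.
Last Wednesday of April 2009: 2009-04-29.
May 2009 ends with Wednesday 2009-05-27.
Last Wednesday of June 2009: 2009-06-24.
Last Wednesday of July 2009: 2009-07-29.
Last Wednesday of August 2009: 2009-08-26.

2009-08-26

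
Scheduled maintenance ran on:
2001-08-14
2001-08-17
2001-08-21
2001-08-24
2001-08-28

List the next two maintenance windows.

The gap pattern 3, 4, 3, 4 repeats every 2 events.
These are the Tuesdays and Fridays of each week.
Next Friday: 2001-08-31.
The following Tuesday is 2001-09-04.

2001-08-31, 2001-09-04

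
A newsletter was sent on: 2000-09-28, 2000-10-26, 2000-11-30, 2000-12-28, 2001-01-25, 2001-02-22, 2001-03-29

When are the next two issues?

2001-04-26, 2001-05-31

Every date is a Thursday; gaps 28, 35, 28, 28, 28, 35 days.
Each is the last Thursday of its month (at least one falls on the 29th or later, ruling out '4th Thursday').
Last Thursday of April 2001: 2001-04-26.
Last Thursday of May 2001: 2001-05-31.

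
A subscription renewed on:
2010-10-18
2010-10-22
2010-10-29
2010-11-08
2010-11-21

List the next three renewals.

The spacing grows by 3 each time: 4, 7, 10, 13 days.
Next gap: 16 days. 2010-11-21 + 16 days = 2010-12-07.
Next gap: 19 days. 2010-12-07 + 19 days = 2010-12-26.
Next gap: 22 days. 2010-12-26 + 22 days = 2011-01-17.

2010-12-07, 2010-12-26, 2011-01-17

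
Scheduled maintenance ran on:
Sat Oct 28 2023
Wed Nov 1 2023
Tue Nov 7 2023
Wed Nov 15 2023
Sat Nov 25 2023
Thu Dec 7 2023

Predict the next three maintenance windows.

Thu Dec 21 2023, Sat Jan 6 2024, Wed Jan 24 2024

Intervals are 4, 6, 8, 10, 12 days — an arithmetic progression with common difference 2.
Next gap: 14 days. Thu Dec 7 2023 + 14 days = Thu Dec 21 2023.
Next gap: 16 days. Thu Dec 21 2023 + 16 days = Sat Jan 6 2024.
Next gap: 18 days. Sat Jan 6 2024 + 18 days = Wed Jan 24 2024.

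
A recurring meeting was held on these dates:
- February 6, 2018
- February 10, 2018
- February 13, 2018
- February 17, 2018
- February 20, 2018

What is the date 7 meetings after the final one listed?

March 17, 2018

Every event lands on a Tuesday or Saturday (gaps cycle 4, 3, 4, 3).
So the schedule is: every Tuesday and Saturday.
The following Saturday is February 24, 2018.
The following Tuesday is February 27, 2018.
Next Saturday: March 3, 2018.
The following Tuesday is March 6, 2018.
The following Saturday is March 10, 2018.
The following Tuesday is March 13, 2018.
The following Saturday is March 17, 2018.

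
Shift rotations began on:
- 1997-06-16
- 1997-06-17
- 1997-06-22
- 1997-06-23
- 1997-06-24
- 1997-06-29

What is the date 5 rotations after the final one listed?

The gap pattern 1, 5, 1, 1, 5 repeats every 3 events.
These are the Mondays, Tuesdays and Sundays of each week.
The following Monday is 1997-06-30.
Next Tuesday: 1997-07-01.
The following Sunday is 1997-07-06.
Next Monday: 1997-07-07.
Next Tuesday: 1997-07-08.

1997-07-08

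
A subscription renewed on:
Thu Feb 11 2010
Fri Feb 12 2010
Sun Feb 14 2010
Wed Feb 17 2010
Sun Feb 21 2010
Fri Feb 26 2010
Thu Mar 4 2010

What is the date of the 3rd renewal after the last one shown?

Sun Mar 28 2010

The spacing grows by 1 each time: 1, 2, 3, 4, 5, 6 days.
Next gap: 7 days. Thu Mar 4 2010 + 7 days = Thu Mar 11 2010.
Next gap: 8 days. Thu Mar 11 2010 + 8 days = Fri Mar 19 2010.
Next gap: 9 days. Fri Mar 19 2010 + 9 days = Sun Mar 28 2010.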